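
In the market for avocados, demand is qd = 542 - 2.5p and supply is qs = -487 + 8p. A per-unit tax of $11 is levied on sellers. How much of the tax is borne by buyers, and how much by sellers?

Buyers bear 176/21, sellers bear 55/21

Pre-tax equilibrium: p* = 98, q* = 297.
Tax on sellers shifts supply to qs = -487 + 8(p − 11) = -575 + 8p.
542 - 2.5p = -575 + 8p gives buyer price pb = 2234/21; sellers receive ps = 2234/21 − 11 = 2003/21.
New quantity: q = 542 − 2.5(2234/21) = 5797/21.
Buyer burden = 2234/21 − 98 = 176/21; seller burden = 98 − 2003/21 = 55/21.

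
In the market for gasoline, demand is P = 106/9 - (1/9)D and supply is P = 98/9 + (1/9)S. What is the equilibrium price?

P* = 34/3

Set the two price expressions equal: 106/9 - (1/9)Q = 98/9 + (1/9)Q.
8/9 = (2/9)Q, so Q* = 4.
P* = 106/9 − (1/9)(4) = 34/3.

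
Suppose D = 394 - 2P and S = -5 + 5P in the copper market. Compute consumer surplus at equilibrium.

Equilibrium: 394 - 2P = -5 + 5P gives P* = 57, Q* = 280.
Demand choke price (D = 0): P = 197.
CS = ½(197 − 57)(280) = 19600.

Consumer surplus = 19600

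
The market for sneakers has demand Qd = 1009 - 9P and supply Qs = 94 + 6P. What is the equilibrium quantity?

Q* = 460

Set Qd = Qs: 1009 - 9P = 94 + 6P.
915 = 15P, so P* = 61.
Q* = 1009 − 9(61) = 460.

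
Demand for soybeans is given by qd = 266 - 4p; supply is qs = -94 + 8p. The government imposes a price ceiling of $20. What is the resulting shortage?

Shortage = 120

Equilibrium price would be p* = 30, so the ceiling at 20 binds.
At p = 20: qd = 266 − 4(20) = 186, qs = -94 + 8(20) = 66.
Shortage = 186 − 66 = 120.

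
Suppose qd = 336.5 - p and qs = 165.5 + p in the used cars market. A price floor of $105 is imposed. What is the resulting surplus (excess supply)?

Equilibrium price would be p* = 85.5, so the floor at 105 binds.
At p = 105: qd = 231.5, qs = 270.5.
Surplus = 270.5 − 231.5 = 39.

Surplus = 39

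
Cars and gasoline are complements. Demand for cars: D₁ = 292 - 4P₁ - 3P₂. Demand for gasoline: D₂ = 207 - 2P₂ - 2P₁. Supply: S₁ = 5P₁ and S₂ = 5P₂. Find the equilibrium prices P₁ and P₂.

Market 1: 292 - 4P₁ - 3P₂ = 5P₁ → 9P₁ + 3P₂ = 292.
Market 2: 7P₂ + 2P₁ = 207.
Eliminating P₂: 7×(1) − 3×(2) gives 57P₁ = 1423, so P₁ = 1423/57.
Back-substitute into (2): P₂ = (207 − 2×1423/57) / 7 = 1279/57.

P₁ = 1423/57, P₂ = 1279/57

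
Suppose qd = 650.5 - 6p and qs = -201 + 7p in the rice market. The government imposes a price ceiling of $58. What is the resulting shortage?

Shortage = 97.5

Equilibrium price would be p* = 65.5, so the ceiling at 58 binds.
At p = 58: qd = 650.5 − 6(58) = 302.5, qs = -201 + 7(58) = 205.
Shortage = 302.5 − 205 = 97.5.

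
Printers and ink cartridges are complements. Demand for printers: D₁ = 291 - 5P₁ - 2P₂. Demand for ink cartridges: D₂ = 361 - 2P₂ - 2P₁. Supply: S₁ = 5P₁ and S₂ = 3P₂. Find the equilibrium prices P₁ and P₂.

Market 1: 291 - 5P₁ - 2P₂ = 5P₁ → 10P₁ + 2P₂ = 291.
Market 2: 5P₂ + 2P₁ = 361.
Eliminating P₂: 5×(1) − 2×(2) gives 46P₁ = 733, so P₁ = 733/46.
Back-substitute into (2): P₂ = (361 − 2×733/46) / 5 = 1514/23.

P₁ = 733/46, P₂ = 1514/23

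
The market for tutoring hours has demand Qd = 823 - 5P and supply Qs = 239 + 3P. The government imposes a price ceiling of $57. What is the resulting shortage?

Equilibrium price would be P* = 73, so the ceiling at 57 binds.
At P = 57: Qd = 823 − 5(57) = 538, Qs = 239 + 3(57) = 410.
Shortage = 538 − 410 = 128.

Shortage = 128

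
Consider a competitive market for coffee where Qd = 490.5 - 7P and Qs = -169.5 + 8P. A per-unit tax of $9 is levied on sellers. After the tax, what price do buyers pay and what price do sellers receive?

Buyers pay $48.8, sellers receive $39.8

Pre-tax equilibrium: P* = 44, Q* = 182.5.
Tax on sellers shifts supply to Qs = -169.5 + 8(P − 9) = -241.5 + 8P.
490.5 - 7P = -241.5 + 8P gives buyer price Pb = 48.8; sellers receive Ps = 48.8 − 9 = 39.8.
New quantity: Q = 490.5 − 7(48.8) = 148.9.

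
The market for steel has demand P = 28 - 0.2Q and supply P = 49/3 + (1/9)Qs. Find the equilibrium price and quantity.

Set the two price expressions equal: 28 - 0.2Q = 49/3 + (1/9)Q.
35/3 = (14/45)Q, so Q* = 37.5.
P* = 28 − (0.2)(37.5) = 20.5.

P* = 20.5, Q* = 37.5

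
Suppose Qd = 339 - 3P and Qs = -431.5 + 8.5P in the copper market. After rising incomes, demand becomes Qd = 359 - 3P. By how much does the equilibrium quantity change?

Original equilibrium: P* = 67, Q* = 138.
New equilibrium: 359 - 3P = -431.5 + 8.5P, so 790.5 = 11.5P and P' = 1581/23; Q' = 359 − 3(1581/23) = 3514/23.
Change in quantity: 3514/23 − 138 = 340/23.

ΔQ = 340/23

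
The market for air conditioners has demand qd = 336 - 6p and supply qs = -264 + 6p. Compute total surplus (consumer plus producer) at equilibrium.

Total surplus = 216

Equilibrium: 336 - 6p = -264 + 6p gives p* = 50, q* = 36.
Demand choke price: p = 56; supply starts at p = 44.
CS = ½(56 − 50)(36) = 108; PS = ½(50 − 44)(36) = 108.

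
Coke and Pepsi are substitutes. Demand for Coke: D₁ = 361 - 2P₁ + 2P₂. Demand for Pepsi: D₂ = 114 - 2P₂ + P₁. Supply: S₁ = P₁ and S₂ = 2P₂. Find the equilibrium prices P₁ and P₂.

P₁ = 167.2, P₂ = 70.3

Market 1: 361 - 2P₁ + 2P₂ = P₁ → 3P₁ - 2P₂ = 361.
Market 2: 4P₂ - P₁ = 114.
Eliminating P₂: 4×(1) + 2×(2) gives 10P₁ = 1672, so P₁ = 167.2.
Back-substitute into (2): P₂ = (114 + 1×167.2) / 4 = 70.3.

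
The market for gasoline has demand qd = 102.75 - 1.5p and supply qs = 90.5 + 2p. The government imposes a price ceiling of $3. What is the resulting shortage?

Shortage = 1.75

Equilibrium price would be p* = 3.5, so the ceiling at 3 binds.
At p = 3: qd = 102.75 − 1.5(3) = 98.25, qs = 90.5 + 2(3) = 96.5.
Shortage = 98.25 − 96.5 = 1.75.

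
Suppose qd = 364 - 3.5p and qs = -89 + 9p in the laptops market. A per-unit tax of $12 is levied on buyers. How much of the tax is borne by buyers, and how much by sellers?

Buyers bear $8.64, sellers bear $3.36

Pre-tax equilibrium: p* = 36.24, q* = 237.16.
Tax on buyers shifts demand to qd = 364 − 3.5(p + 12) = 322 - 3.5p.
322 - 3.5p = -89 + 9p gives seller price ps = 32.88; buyers pay pb = 32.88 + 12 = 44.88.
New quantity: q = 364 − 3.5(44.88) = 206.92.
Buyer burden = 44.88 − 36.24 = 8.64; seller burden = 36.24 − 32.88 = 3.36.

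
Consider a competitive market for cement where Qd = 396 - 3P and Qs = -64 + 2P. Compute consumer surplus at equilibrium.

Equilibrium: 396 - 3P = -64 + 2P gives P* = 92, Q* = 120.
Demand choke price (Qd = 0): P = 132.
CS = ½(132 − 92)(120) = 2400.

Consumer surplus = 2400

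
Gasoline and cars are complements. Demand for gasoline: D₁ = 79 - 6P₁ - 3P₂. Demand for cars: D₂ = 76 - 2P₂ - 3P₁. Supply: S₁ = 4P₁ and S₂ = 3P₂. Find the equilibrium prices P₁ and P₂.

Market 1: 79 - 6P₁ - 3P₂ = 4P₁ → 10P₁ + 3P₂ = 79.
Market 2: 5P₂ + 3P₁ = 76.
Eliminating P₂: 5×(1) − 3×(2) gives 41P₁ = 167, so P₁ = 167/41.
Back-substitute into (2): P₂ = (76 − 3×167/41) / 5 = 523/41.

P₁ = 167/41, P₂ = 523/41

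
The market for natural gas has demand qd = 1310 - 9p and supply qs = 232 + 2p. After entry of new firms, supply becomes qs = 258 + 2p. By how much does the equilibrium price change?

Δp = -26/11

Original equilibrium: p* = 98, q* = 428.
New equilibrium: 1310 - 9p = 258 + 2p, so 1052 = 11p and p' = 1052/11; q' = 1310 − 9(1052/11) = 4942/11.
Change in price: 1052/11 − 98 = -26/11.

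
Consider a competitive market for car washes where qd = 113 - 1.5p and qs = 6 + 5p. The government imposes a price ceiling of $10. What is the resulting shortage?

Equilibrium price would be p* = 214/13, so the ceiling at 10 binds.
At p = 10: qd = 113 − 1.5(10) = 98, qs = 6 + 5(10) = 56.
Shortage = 98 − 56 = 42.

Shortage = 42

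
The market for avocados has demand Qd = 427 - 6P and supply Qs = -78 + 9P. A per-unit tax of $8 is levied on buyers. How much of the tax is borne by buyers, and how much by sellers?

Pre-tax equilibrium: P* = 101/3, Q* = 225.
Tax on buyers shifts demand to Qd = 427 − 6(P + 8) = 379 - 6P.
379 - 6P = -78 + 9P gives seller price Ps = 457/15; buyers pay Pb = 457/15 + 8 = 577/15.
New quantity: Q = 427 − 6(577/15) = 196.2.
Buyer burden = 577/15 − 101/3 = 4.8; seller burden = 101/3 − 457/15 = 3.2.

Buyers bear $4.8, sellers bear $3.2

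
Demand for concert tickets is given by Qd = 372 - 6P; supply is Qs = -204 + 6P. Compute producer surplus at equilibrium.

Producer surplus = 588

Equilibrium: 372 - 6P = -204 + 6P gives P* = 48, Q* = 84.
Supply starts at P = 34 (where Qs = 0).
PS = ½(48 − 34)(84) = 588.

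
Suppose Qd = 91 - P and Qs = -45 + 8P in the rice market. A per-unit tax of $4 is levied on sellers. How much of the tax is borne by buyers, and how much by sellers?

Buyers bear 32/9, sellers bear 4/9

Pre-tax equilibrium: P* = 136/9, Q* = 683/9.
Tax on sellers shifts supply to Qs = -45 + 8(P − 4) = -77 + 8P.
91 - P = -77 + 8P gives buyer price Pb = 56/3; sellers receive Ps = 56/3 − 4 = 44/3.
New quantity: Q = 91 − 1(56/3) = 217/3.
Buyer burden = 56/3 − 136/9 = 32/9; seller burden = 136/9 − 44/3 = 4/9.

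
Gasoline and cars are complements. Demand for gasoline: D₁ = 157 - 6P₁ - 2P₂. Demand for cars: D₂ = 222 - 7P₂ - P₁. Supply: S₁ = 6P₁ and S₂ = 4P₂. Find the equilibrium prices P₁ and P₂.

Market 1: 157 - 6P₁ - 2P₂ = 6P₁ → 12P₁ + 2P₂ = 157.
Market 2: 11P₂ + P₁ = 222.
Eliminating P₂: 11×(1) − 2×(2) gives 130P₁ = 1283, so P₁ = 1283/130.
Back-substitute into (2): P₂ = (222 − 1×1283/130) / 11 = 2507/130.

P₁ = 1283/130, P₂ = 2507/130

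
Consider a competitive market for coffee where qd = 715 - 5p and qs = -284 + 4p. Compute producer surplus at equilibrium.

Producer surplus = 3200

Equilibrium: 715 - 5p = -284 + 4p gives p* = 111, q* = 160.
Supply starts at p = 71 (where qs = 0).
PS = ½(111 − 71)(160) = 3200.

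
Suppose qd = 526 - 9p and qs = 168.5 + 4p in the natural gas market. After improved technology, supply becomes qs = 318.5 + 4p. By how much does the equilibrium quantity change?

Original equilibrium: p* = 27.5, q* = 278.5.
New equilibrium: 526 - 9p = 318.5 + 4p, so 207.5 = 13p and p' = 415/26; q' = 526 − 9(415/26) = 9941/26.
Change in quantity: 9941/26 − 278.5 = 1350/13.

Δq = 1350/13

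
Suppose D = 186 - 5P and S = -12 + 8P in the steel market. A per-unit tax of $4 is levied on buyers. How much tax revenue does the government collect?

Pre-tax equilibrium: P* = 198/13, Q* = 1428/13.
Tax on buyers shifts demand to D = 186 − 5(P + 4) = 166 - 5P.
166 - 5P = -12 + 8P gives seller price Ps = 178/13; buyers pay Pb = 178/13 + 4 = 230/13.
New quantity: Q = 186 − 5(230/13) = 1268/13.
Revenue = 4 × 1268/13 = 5072/13.

Tax revenue = 5072/13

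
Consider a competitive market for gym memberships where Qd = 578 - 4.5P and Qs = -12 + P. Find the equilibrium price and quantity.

Set Qd = Qs: 578 - 4.5P = -12 + P.
590 = 5.5P, so P* = 1180/11.
Q* = 578 − 4.5(1180/11) = 1048/11.

P* = 1180/11, Q* = 1048/11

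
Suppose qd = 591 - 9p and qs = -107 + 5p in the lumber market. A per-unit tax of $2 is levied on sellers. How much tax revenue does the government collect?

Tax revenue = 1902/7

Pre-tax equilibrium: p* = 349/7, q* = 996/7.
Tax on sellers shifts supply to qs = -107 + 5(p − 2) = -117 + 5p.
591 - 9p = -117 + 5p gives buyer price pb = 354/7; sellers receive ps = 354/7 − 2 = 340/7.
New quantity: q = 591 − 9(354/7) = 951/7.
Revenue = 2 × 951/7 = 1902/7.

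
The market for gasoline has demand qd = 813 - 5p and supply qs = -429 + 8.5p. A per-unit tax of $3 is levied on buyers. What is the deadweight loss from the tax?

Pre-tax equilibrium: p* = 92, q* = 353.
Tax on buyers shifts demand to qd = 813 − 5(p + 3) = 798 - 5p.
798 - 5p = -429 + 8.5p gives seller price ps = 818/9; buyers pay pb = 818/9 + 3 = 845/9.
New quantity: q = 813 − 5(845/9) = 3092/9.
DWL = ½ × 3 × (353 − 3092/9) = 85/6.

Deadweight loss = 85/6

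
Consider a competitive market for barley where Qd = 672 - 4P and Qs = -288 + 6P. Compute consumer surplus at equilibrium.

Equilibrium: 672 - 4P = -288 + 6P gives P* = 96, Q* = 288.
Demand choke price (Qd = 0): P = 168.
CS = ½(168 − 96)(288) = 10368.

Consumer surplus = 10368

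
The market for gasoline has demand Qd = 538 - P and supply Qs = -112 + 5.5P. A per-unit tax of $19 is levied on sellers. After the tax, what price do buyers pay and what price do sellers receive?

Buyers pay 1509/13, sellers receive 1262/13

Pre-tax equilibrium: P* = 100, Q* = 438.
Tax on sellers shifts supply to Qs = -112 + 5.5(P − 19) = -216.5 + 5.5P.
538 - P = -216.5 + 5.5P gives buyer price Pb = 1509/13; sellers receive Ps = 1509/13 − 19 = 1262/13.
New quantity: Q = 538 − 1(1509/13) = 5485/13.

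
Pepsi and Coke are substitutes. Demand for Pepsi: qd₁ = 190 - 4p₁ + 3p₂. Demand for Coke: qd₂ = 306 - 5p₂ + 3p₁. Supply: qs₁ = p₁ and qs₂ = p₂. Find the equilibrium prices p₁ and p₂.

Market 1: 190 - 4p₁ + 3p₂ = p₁ → 5p₁ - 3p₂ = 190.
Market 2: 6p₂ - 3p₁ = 306.
Eliminating p₂: 6×(1) + 3×(2) gives 21p₁ = 2058, so p₁ = 98.
Back-substitute into (2): p₂ = (306 + 3×98) / 6 = 100.

p₁ = 98, p₂ = 100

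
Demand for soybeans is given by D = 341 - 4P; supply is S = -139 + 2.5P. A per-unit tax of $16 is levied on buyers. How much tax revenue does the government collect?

Tax revenue = 336

Pre-tax equilibrium: P* = 960/13, Q* = 593/13.
Tax on buyers shifts demand to D = 341 − 4(P + 16) = 277 - 4P.
277 - 4P = -139 + 2.5P gives seller price Ps = 64; buyers pay Pb = 64 + 16 = 80.
New quantity: Q = 341 − 4(80) = 21.
Revenue = 16 × 21 = 336.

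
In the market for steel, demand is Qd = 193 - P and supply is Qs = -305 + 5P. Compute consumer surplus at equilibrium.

Equilibrium: 193 - P = -305 + 5P gives P* = 83, Q* = 110.
Demand choke price (Qd = 0): P = 193.
CS = ½(193 − 83)(110) = 6050.

Consumer surplus = 6050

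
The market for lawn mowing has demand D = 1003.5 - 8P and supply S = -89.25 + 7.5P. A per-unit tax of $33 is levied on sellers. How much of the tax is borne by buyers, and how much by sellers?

Pre-tax equilibrium: P* = 70.5, Q* = 439.5.
Tax on sellers shifts supply to S = -89.25 + 7.5(P − 33) = -336.75 + 7.5P.
1003.5 - 8P = -336.75 + 7.5P gives buyer price Pb = 5361/62; sellers receive Ps = 5361/62 − 33 = 3315/62.
New quantity: Q = 1003.5 − 8(5361/62) = 19329/62.
Buyer burden = 5361/62 − 70.5 = 495/31; seller burden = 70.5 − 3315/62 = 528/31.

Buyers bear 495/31, sellers bear 528/31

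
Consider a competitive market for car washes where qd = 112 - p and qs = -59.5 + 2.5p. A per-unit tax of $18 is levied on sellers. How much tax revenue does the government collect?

Tax revenue = 6318/7

Pre-tax equilibrium: p* = 49, q* = 63.
Tax on sellers shifts supply to qs = -59.5 + 2.5(p − 18) = -104.5 + 2.5p.
112 - p = -104.5 + 2.5p gives buyer price pb = 433/7; sellers receive ps = 433/7 − 18 = 307/7.
New quantity: q = 112 − 1(433/7) = 351/7.
Revenue = 18 × 351/7 = 6318/7.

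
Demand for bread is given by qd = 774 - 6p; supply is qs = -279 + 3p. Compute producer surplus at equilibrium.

Equilibrium: 774 - 6p = -279 + 3p gives p* = 117, q* = 72.
Supply starts at p = 93 (where qs = 0).
PS = ½(117 − 93)(72) = 864.

Producer surplus = 864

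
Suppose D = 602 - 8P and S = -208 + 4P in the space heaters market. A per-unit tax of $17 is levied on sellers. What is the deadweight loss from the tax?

Deadweight loss = 1156/3

Pre-tax equilibrium: P* = 67.5, Q* = 62.
Tax on sellers shifts supply to S = -208 + 4(P − 17) = -276 + 4P.
602 - 8P = -276 + 4P gives buyer price Pb = 439/6; sellers receive Ps = 439/6 − 17 = 337/6.
New quantity: Q = 602 − 8(439/6) = 50/3.
DWL = ½ × 17 × (62 − 50/3) = 1156/3.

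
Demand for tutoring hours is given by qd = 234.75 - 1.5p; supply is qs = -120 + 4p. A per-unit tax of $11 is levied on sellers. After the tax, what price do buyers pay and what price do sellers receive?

Buyers pay $72.5, sellers receive $61.5

Pre-tax equilibrium: p* = 64.5, q* = 138.
Tax on sellers shifts supply to qs = -120 + 4(p − 11) = -164 + 4p.
234.75 - 1.5p = -164 + 4p gives buyer price pb = 72.5; sellers receive ps = 72.5 − 11 = 61.5.
New quantity: q = 234.75 − 1.5(72.5) = 126.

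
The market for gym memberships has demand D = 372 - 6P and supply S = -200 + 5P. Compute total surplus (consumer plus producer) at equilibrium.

Total surplus = 660

Equilibrium: 372 - 6P = -200 + 5P gives P* = 52, Q* = 60.
Demand choke price: P = 62; supply starts at P = 40.
CS = ½(62 − 52)(60) = 300; PS = ½(52 − 40)(60) = 360.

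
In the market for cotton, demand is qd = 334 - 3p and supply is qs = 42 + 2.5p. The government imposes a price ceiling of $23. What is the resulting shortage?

Equilibrium price would be p* = 584/11, so the ceiling at 23 binds.
At p = 23: qd = 334 − 3(23) = 265, qs = 42 + 2.5(23) = 99.5.
Shortage = 265 − 99.5 = 165.5.

Shortage = 165.5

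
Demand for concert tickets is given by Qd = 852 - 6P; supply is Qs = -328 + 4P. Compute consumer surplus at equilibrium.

Consumer surplus = 1728

Equilibrium: 852 - 6P = -328 + 4P gives P* = 118, Q* = 144.
Demand choke price (Qd = 0): P = 142.
CS = ½(142 − 118)(144) = 1728.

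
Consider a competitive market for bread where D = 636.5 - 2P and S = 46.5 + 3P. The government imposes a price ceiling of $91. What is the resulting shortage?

Equilibrium price would be P* = 118, so the ceiling at 91 binds.
At P = 91: D = 636.5 − 2(91) = 454.5, S = 46.5 + 3(91) = 319.5.
Shortage = 454.5 − 319.5 = 135.

Shortage = 135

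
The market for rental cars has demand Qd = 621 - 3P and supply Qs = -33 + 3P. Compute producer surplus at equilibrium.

Equilibrium: 621 - 3P = -33 + 3P gives P* = 109, Q* = 294.
Supply starts at P = 11 (where Qs = 0).
PS = ½(109 − 11)(294) = 14406.

Producer surplus = 14406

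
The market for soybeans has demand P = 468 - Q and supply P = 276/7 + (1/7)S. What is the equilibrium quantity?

Q* = 375

Set the two price expressions equal: 468 - Q = 276/7 + (1/7)Q.
3000/7 = (8/7)Q, so Q* = 375.
P* = 468 − (1)(375) = 93.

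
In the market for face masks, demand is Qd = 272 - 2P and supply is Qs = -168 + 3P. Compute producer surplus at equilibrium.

Equilibrium: 272 - 2P = -168 + 3P gives P* = 88, Q* = 96.
Supply starts at P = 56 (where Qs = 0).
PS = ½(88 − 56)(96) = 1536.

Producer surplus = 1536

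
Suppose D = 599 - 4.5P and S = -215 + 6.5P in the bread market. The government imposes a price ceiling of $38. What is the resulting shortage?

Equilibrium price would be P* = 74, so the ceiling at 38 binds.
At P = 38: D = 599 − 4.5(38) = 428, S = -215 + 6.5(38) = 32.
Shortage = 428 − 32 = 396.

Shortage = 396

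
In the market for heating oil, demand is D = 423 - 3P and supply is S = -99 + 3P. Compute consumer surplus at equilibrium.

Equilibrium: 423 - 3P = -99 + 3P gives P* = 87, Q* = 162.
Demand choke price (D = 0): P = 141.
CS = ½(141 − 87)(162) = 4374.

Consumer surplus = 4374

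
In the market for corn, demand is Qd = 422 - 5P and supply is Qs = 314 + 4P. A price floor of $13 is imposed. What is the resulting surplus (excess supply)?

Equilibrium price would be P* = 12, so the floor at 13 binds.
At P = 13: Qd = 357, Qs = 366.
Surplus = 366 − 357 = 9.

Surplus = 9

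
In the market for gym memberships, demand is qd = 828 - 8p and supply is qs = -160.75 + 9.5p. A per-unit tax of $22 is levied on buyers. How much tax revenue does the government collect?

Tax revenue = 215952/35

Pre-tax equilibrium: p* = 56.5, q* = 376.
Tax on buyers shifts demand to qd = 828 − 8(p + 22) = 652 - 8p.
652 - 8p = -160.75 + 9.5p gives seller price ps = 3251/70; buyers pay pb = 3251/70 + 22 = 4791/70.
New quantity: q = 828 − 8(4791/70) = 9816/35.
Revenue = 22 × 9816/35 = 215952/35.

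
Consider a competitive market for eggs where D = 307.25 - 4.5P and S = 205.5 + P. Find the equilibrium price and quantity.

P* = 18.5, Q* = 224

Set D = S: 307.25 - 4.5P = 205.5 + P.
101.75 = 5.5P, so P* = 18.5.
Q* = 307.25 − 4.5(18.5) = 224.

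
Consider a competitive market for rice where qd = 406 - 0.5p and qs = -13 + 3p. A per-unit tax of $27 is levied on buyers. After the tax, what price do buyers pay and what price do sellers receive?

Pre-tax equilibrium: p* = 838/7, q* = 2423/7.
Tax on buyers shifts demand to qd = 406 − 0.5(p + 27) = 392.5 - 0.5p.
392.5 - 0.5p = -13 + 3p gives seller price ps = 811/7; buyers pay pb = 811/7 + 27 = 1000/7.
New quantity: q = 406 − 0.5(1000/7) = 2342/7.

Buyers pay 1000/7, sellers receive 811/7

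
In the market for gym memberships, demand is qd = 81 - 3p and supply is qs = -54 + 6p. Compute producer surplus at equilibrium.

Equilibrium: 81 - 3p = -54 + 6p gives p* = 15, q* = 36.
Supply starts at p = 9 (where qs = 0).
PS = ½(15 − 9)(36) = 108.

Producer surplus = 108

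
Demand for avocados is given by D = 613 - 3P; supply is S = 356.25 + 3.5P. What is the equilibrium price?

Set D = S: 613 - 3P = 356.25 + 3.5P.
256.75 = 6.5P, so P* = 39.5.
Q* = 613 − 3(39.5) = 494.5.

P* = 39.5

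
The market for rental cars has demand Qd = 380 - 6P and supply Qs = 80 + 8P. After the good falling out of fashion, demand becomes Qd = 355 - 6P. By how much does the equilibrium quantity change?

ΔQ = -100/7

Original equilibrium: P* = 150/7, Q* = 1760/7.
New equilibrium: 355 - 6P = 80 + 8P, so 275 = 14P and P' = 275/14; Q' = 355 − 6(275/14) = 1660/7.
Change in quantity: 1660/7 − 1760/7 = -100/7.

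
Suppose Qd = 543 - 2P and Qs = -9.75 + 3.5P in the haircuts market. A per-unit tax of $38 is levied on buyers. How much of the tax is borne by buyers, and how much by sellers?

Pre-tax equilibrium: P* = 100.5, Q* = 342.
Tax on buyers shifts demand to Qd = 543 − 2(P + 38) = 467 - 2P.
467 - 2P = -9.75 + 3.5P gives seller price Ps = 1907/22; buyers pay Pb = 1907/22 + 38 = 2743/22.
New quantity: Q = 543 − 2(2743/22) = 3230/11.
Buyer burden = 2743/22 − 100.5 = 266/11; seller burden = 100.5 − 1907/22 = 152/11.

Buyers bear 266/11, sellers bear 152/11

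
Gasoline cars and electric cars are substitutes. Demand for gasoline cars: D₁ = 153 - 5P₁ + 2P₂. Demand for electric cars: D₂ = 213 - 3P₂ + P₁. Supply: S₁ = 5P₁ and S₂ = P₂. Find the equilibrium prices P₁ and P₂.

Market 1: 153 - 5P₁ + 2P₂ = 5P₁ → 10P₁ - 2P₂ = 153.
Market 2: 4P₂ - P₁ = 213.
Eliminating P₂: 4×(1) + 2×(2) gives 38P₁ = 1038, so P₁ = 519/19.
Back-substitute into (2): P₂ = (213 + 1×519/19) / 4 = 2283/38.

P₁ = 519/19, P₂ = 2283/38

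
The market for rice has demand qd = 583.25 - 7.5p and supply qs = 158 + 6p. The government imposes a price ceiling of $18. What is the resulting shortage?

Equilibrium price would be p* = 31.5, so the ceiling at 18 binds.
At p = 18: qd = 583.25 − 7.5(18) = 448.25, qs = 158 + 6(18) = 266.
Shortage = 448.25 − 266 = 182.25.

Shortage = 182.25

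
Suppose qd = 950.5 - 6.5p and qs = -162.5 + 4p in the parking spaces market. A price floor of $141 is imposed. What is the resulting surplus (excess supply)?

Equilibrium price would be p* = 106, so the floor at 141 binds.
At p = 141: qd = 34, qs = 401.5.
Surplus = 401.5 − 34 = 367.5.

Surplus = 367.5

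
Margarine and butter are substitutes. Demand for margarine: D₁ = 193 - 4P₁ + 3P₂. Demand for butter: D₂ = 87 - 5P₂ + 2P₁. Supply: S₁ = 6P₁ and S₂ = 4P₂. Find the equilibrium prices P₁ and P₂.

P₁ = 333/14, P₂ = 314/21

Market 1: 193 - 4P₁ + 3P₂ = 6P₁ → 10P₁ - 3P₂ = 193.
Market 2: 9P₂ - 2P₁ = 87.
Eliminating P₂: 9×(1) + 3×(2) gives 84P₁ = 1998, so P₁ = 333/14.
Back-substitute into (2): P₂ = (87 + 2×333/14) / 9 = 314/21.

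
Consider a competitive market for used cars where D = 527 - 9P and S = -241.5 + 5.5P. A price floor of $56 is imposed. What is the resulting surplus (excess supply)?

Equilibrium price would be P* = 53, so the floor at 56 binds.
At P = 56: D = 23, S = 66.5.
Surplus = 66.5 − 23 = 43.5.

Surplus = 43.5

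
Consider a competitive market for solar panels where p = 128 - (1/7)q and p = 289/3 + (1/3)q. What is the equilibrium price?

p* = 118.5

Set the two price expressions equal: 128 - (1/7)q = 289/3 + (1/3)q.
95/3 = (10/21)q, so q* = 66.5.
p* = 128 − (1/7)(66.5) = 118.5.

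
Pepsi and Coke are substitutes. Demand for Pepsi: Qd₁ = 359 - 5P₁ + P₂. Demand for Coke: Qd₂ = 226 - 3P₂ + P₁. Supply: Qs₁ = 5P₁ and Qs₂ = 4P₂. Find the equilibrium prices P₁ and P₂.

P₁ = 913/23, P₂ = 873/23

Market 1: 359 - 5P₁ + P₂ = 5P₁ → 10P₁ - P₂ = 359.
Market 2: 7P₂ - P₁ = 226.
Eliminating P₂: 7×(1) + 1×(2) gives 69P₁ = 2739, so P₁ = 913/23.
Back-substitute into (2): P₂ = (226 + 1×913/23) / 7 = 873/23.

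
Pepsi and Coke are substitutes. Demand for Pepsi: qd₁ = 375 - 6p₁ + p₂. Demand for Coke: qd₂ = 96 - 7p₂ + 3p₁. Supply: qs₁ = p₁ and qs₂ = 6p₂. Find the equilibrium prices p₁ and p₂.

p₁ = 4971/88, p₂ = 1797/88

Market 1: 375 - 6p₁ + p₂ = p₁ → 7p₁ - p₂ = 375.
Market 2: 13p₂ - 3p₁ = 96.
Eliminating p₂: 13×(1) + 1×(2) gives 88p₁ = 4971, so p₁ = 4971/88.
Back-substitute into (2): p₂ = (96 + 3×4971/88) / 13 = 1797/88.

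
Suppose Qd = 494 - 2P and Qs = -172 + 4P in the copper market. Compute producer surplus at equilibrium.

Producer surplus = 9248

Equilibrium: 494 - 2P = -172 + 4P gives P* = 111, Q* = 272.
Supply starts at P = 43 (where Qs = 0).
PS = ½(111 − 43)(272) = 9248.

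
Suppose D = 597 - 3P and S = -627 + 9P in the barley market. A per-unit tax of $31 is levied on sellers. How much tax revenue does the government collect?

Pre-tax equilibrium: P* = 102, Q* = 291.
Tax on sellers shifts supply to S = -627 + 9(P − 31) = -906 + 9P.
597 - 3P = -906 + 9P gives buyer price Pb = 125.25; sellers receive Ps = 125.25 − 31 = 94.25.
New quantity: Q = 597 − 3(125.25) = 221.25.
Revenue = 31 × 221.25 = 6858.75.

Tax revenue = 6858.75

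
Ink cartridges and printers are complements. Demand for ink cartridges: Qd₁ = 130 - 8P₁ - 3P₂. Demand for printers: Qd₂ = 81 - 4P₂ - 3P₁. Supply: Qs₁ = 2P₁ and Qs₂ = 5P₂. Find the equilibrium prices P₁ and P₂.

Market 1: 130 - 8P₁ - 3P₂ = 2P₁ → 10P₁ + 3P₂ = 130.
Market 2: 9P₂ + 3P₁ = 81.
Eliminating P₂: 9×(1) − 3×(2) gives 81P₁ = 927, so P₁ = 103/9.
Back-substitute into (2): P₂ = (81 − 3×103/9) / 9 = 140/27.

P₁ = 103/9, P₂ = 140/27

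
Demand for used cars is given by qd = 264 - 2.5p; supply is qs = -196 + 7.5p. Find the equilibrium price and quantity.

p* = 46, q* = 149

Set qd = qs: 264 - 2.5p = -196 + 7.5p.
460 = 10p, so p* = 46.
q* = 264 − 2.5(46) = 149.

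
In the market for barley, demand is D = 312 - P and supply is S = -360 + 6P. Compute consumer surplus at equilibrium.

Consumer surplus = 23328

Equilibrium: 312 - P = -360 + 6P gives P* = 96, Q* = 216.
Demand choke price (D = 0): P = 312.
CS = ½(312 − 96)(216) = 23328.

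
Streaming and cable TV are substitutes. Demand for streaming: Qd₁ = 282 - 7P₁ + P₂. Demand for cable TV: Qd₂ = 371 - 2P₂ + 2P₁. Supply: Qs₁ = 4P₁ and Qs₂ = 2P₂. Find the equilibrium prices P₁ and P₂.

P₁ = 1499/42, P₂ = 4645/42

Market 1: 282 - 7P₁ + P₂ = 4P₁ → 11P₁ - P₂ = 282.
Market 2: 4P₂ - 2P₁ = 371.
Eliminating P₂: 4×(1) + 1×(2) gives 42P₁ = 1499, so P₁ = 1499/42.
Back-substitute into (2): P₂ = (371 + 2×1499/42) / 4 = 4645/42.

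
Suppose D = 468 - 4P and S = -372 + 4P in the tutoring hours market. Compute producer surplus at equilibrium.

Equilibrium: 468 - 4P = -372 + 4P gives P* = 105, Q* = 48.
Supply starts at P = 93 (where S = 0).
PS = ½(105 − 93)(48) = 288.

Producer surplus = 288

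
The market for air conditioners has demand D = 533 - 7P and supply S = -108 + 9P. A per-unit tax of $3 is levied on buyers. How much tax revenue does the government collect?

Pre-tax equilibrium: P* = 40.0625, Q* = 252.5625.
Tax on buyers shifts demand to D = 533 − 7(P + 3) = 512 - 7P.
512 - 7P = -108 + 9P gives seller price Ps = 38.75; buyers pay Pb = 38.75 + 3 = 41.75.
New quantity: Q = 533 − 7(41.75) = 240.75.
Revenue = 3 × 240.75 = 722.25.

Tax revenue = 722.25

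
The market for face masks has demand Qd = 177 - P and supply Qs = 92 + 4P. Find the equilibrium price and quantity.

P* = 17, Q* = 160

Set Qd = Qs: 177 - P = 92 + 4P.
85 = 5P, so P* = 17.
Q* = 177 − 1(17) = 160.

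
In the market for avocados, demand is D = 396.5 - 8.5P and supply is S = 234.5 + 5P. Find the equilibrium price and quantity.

P* = 12, Q* = 294.5

Set D = S: 396.5 - 8.5P = 234.5 + 5P.
162 = 13.5P, so P* = 12.
Q* = 396.5 − 8.5(12) = 294.5.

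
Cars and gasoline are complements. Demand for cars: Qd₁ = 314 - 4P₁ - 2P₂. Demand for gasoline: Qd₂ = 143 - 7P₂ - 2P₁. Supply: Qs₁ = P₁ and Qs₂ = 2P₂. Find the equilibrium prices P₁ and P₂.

P₁ = 2540/41, P₂ = 87/41

Market 1: 314 - 4P₁ - 2P₂ = P₁ → 5P₁ + 2P₂ = 314.
Market 2: 9P₂ + 2P₁ = 143.
Eliminating P₂: 9×(1) − 2×(2) gives 41P₁ = 2540, so P₁ = 2540/41.
Back-substitute into (2): P₂ = (143 − 2×2540/41) / 9 = 87/41.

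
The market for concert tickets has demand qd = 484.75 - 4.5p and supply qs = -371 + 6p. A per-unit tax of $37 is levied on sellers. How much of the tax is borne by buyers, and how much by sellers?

Pre-tax equilibrium: p* = 81.5, q* = 118.
Tax on sellers shifts supply to qs = -371 + 6(p − 37) = -593 + 6p.
484.75 - 4.5p = -593 + 6p gives buyer price pb = 1437/14; sellers receive ps = 1437/14 − 37 = 919/14.
New quantity: q = 484.75 − 4.5(1437/14) = 160/7.
Buyer burden = 1437/14 − 81.5 = 148/7; seller burden = 81.5 − 919/14 = 111/7.

Buyers bear 148/7, sellers bear 111/7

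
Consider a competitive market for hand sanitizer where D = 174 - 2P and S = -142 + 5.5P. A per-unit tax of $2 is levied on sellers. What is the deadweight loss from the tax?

Pre-tax equilibrium: P* = 632/15, Q* = 1346/15.
Tax on sellers shifts supply to S = -142 + 5.5(P − 2) = -153 + 5.5P.
174 - 2P = -153 + 5.5P gives buyer price Pb = 43.6; sellers receive Ps = 43.6 − 2 = 41.6.
New quantity: Q = 174 − 2(43.6) = 86.8.
DWL = ½ × 2 × (1346/15 − 86.8) = 44/15.

Deadweight loss = 44/15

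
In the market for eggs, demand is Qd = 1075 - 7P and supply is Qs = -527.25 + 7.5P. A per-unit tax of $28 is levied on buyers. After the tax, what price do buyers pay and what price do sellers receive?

Buyers pay 7249/58, sellers receive 5625/58

Pre-tax equilibrium: P* = 110.5, Q* = 301.5.
Tax on buyers shifts demand to Qd = 1075 − 7(P + 28) = 879 - 7P.
879 - 7P = -527.25 + 7.5P gives seller price Ps = 5625/58; buyers pay Pb = 5625/58 + 28 = 7249/58.
New quantity: Q = 1075 − 7(7249/58) = 11607/58.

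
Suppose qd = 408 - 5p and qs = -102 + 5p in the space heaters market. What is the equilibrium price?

Set qd = qs: 408 - 5p = -102 + 5p.
510 = 10p, so p* = 51.
q* = 408 − 5(51) = 153.

p* = 51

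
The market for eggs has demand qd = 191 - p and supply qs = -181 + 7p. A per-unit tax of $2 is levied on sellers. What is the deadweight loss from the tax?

Deadweight loss = 1.75

Pre-tax equilibrium: p* = 46.5, q* = 144.5.
Tax on sellers shifts supply to qs = -181 + 7(p − 2) = -195 + 7p.
191 - p = -195 + 7p gives buyer price pb = 48.25; sellers receive ps = 48.25 − 2 = 46.25.
New quantity: q = 191 − 1(48.25) = 142.75.
DWL = ½ × 2 × (144.5 − 142.75) = 1.75.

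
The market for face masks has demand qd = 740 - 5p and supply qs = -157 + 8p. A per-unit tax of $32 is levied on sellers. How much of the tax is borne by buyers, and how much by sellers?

Pre-tax equilibrium: p* = 69, q* = 395.
Tax on sellers shifts supply to qs = -157 + 8(p − 32) = -413 + 8p.
740 - 5p = -413 + 8p gives buyer price pb = 1153/13; sellers receive ps = 1153/13 − 32 = 737/13.
New quantity: q = 740 − 5(1153/13) = 3855/13.
Buyer burden = 1153/13 − 69 = 256/13; seller burden = 69 − 737/13 = 160/13.

Buyers bear 256/13, sellers bear 160/13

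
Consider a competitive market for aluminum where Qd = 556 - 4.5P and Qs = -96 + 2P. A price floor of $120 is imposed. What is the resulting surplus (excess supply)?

Equilibrium price would be P* = 1304/13, so the floor at 120 binds.
At P = 120: Qd = 16, Qs = 144.
Surplus = 144 − 16 = 128.

Surplus = 128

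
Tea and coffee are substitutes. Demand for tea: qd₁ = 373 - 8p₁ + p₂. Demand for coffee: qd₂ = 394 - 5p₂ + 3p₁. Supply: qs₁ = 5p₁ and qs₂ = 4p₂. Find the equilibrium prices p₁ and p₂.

p₁ = 3751/114, p₂ = 6241/114

Market 1: 373 - 8p₁ + p₂ = 5p₁ → 13p₁ - p₂ = 373.
Market 2: 9p₂ - 3p₁ = 394.
Eliminating p₂: 9×(1) + 1×(2) gives 114p₁ = 3751, so p₁ = 3751/114.
Back-substitute into (2): p₂ = (394 + 3×3751/114) / 9 = 6241/114.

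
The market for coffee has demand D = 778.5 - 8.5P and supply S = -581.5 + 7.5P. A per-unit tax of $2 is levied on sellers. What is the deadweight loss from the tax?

Deadweight loss = 7.96875

Pre-tax equilibrium: P* = 85, Q* = 56.
Tax on sellers shifts supply to S = -581.5 + 7.5(P − 2) = -596.5 + 7.5P.
778.5 - 8.5P = -596.5 + 7.5P gives buyer price Pb = 85.9375; sellers receive Ps = 85.9375 − 2 = 83.9375.
New quantity: Q = 778.5 − 8.5(85.9375) = 48.03125.
DWL = ½ × 2 × (56 − 48.03125) = 7.96875.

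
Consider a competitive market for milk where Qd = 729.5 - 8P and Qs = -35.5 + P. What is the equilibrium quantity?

Q* = 49.5

Set Qd = Qs: 729.5 - 8P = -35.5 + P.
765 = 9P, so P* = 85.
Q* = 729.5 − 8(85) = 49.5.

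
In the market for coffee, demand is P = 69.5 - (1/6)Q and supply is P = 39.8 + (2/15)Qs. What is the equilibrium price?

P* = 53

Set the two price expressions equal: 69.5 - (1/6)Q = 39.8 + (2/15)Q.
29.7 = 0.3Q, so Q* = 99.
P* = 69.5 − (1/6)(99) = 53.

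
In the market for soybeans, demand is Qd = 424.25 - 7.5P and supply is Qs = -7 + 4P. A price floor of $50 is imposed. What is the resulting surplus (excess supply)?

Equilibrium price would be P* = 37.5, so the floor at 50 binds.
At P = 50: Qd = 49.25, Qs = 193.
Surplus = 193 − 49.25 = 143.75.

Surplus = 143.75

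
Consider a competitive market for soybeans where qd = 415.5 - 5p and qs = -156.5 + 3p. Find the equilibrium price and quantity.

p* = 71.5, q* = 58

Set qd = qs: 415.5 - 5p = -156.5 + 3p.
572 = 8p, so p* = 71.5.
q* = 415.5 − 5(71.5) = 58.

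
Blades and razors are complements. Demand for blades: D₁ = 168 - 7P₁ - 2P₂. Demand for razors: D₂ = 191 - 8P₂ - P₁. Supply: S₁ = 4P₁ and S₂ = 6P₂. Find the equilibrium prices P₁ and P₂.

P₁ = 985/76, P₂ = 1933/152

Market 1: 168 - 7P₁ - 2P₂ = 4P₁ → 11P₁ + 2P₂ = 168.
Market 2: 14P₂ + P₁ = 191.
Eliminating P₂: 14×(1) − 2×(2) gives 152P₁ = 1970, so P₁ = 985/76.
Back-substitute into (2): P₂ = (191 − 1×985/76) / 14 = 1933/152.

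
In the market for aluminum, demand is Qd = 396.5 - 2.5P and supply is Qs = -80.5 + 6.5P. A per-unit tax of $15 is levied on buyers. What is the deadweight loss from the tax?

Pre-tax equilibrium: P* = 53, Q* = 264.
Tax on buyers shifts demand to Qd = 396.5 − 2.5(P + 15) = 359 - 2.5P.
359 - 2.5P = -80.5 + 6.5P gives seller price Ps = 293/6; buyers pay Pb = 293/6 + 15 = 383/6.
New quantity: Q = 396.5 − 2.5(383/6) = 2843/12.
DWL = ½ × 15 × (264 − 2843/12) = 203.125.

Deadweight loss = 203.125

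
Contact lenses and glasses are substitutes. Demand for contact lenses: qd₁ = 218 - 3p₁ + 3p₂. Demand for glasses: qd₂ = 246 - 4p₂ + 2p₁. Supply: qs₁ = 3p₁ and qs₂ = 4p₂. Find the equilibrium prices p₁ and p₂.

p₁ = 1241/21, p₂ = 956/21

Market 1: 218 - 3p₁ + 3p₂ = 3p₁ → 6p₁ - 3p₂ = 218.
Market 2: 8p₂ - 2p₁ = 246.
Eliminating p₂: 8×(1) + 3×(2) gives 42p₁ = 2482, so p₁ = 1241/21.
Back-substitute into (2): p₂ = (246 + 2×1241/21) / 8 = 956/21.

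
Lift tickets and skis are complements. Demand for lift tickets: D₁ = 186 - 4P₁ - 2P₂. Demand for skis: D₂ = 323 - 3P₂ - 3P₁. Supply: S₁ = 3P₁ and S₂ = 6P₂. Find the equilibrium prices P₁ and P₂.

P₁ = 1028/57, P₂ = 1703/57

Market 1: 186 - 4P₁ - 2P₂ = 3P₁ → 7P₁ + 2P₂ = 186.
Market 2: 9P₂ + 3P₁ = 323.
Eliminating P₂: 9×(1) − 2×(2) gives 57P₁ = 1028, so P₁ = 1028/57.
Back-substitute into (2): P₂ = (323 − 3×1028/57) / 9 = 1703/57.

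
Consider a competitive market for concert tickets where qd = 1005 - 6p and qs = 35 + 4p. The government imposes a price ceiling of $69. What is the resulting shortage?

Equilibrium price would be p* = 97, so the ceiling at 69 binds.
At p = 69: qd = 1005 − 6(69) = 591, qs = 35 + 4(69) = 311.
Shortage = 591 − 311 = 280.

Shortage = 280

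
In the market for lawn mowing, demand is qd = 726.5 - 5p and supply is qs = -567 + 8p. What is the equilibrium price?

p* = 99.5

Set qd = qs: 726.5 - 5p = -567 + 8p.
1293.5 = 13p, so p* = 99.5.
q* = 726.5 − 5(99.5) = 229.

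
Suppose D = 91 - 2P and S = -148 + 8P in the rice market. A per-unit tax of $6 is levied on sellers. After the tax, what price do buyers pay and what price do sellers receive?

Buyers pay $28.7, sellers receive $22.7

Pre-tax equilibrium: P* = 23.9, Q* = 43.2.
Tax on sellers shifts supply to S = -148 + 8(P − 6) = -196 + 8P.
91 - 2P = -196 + 8P gives buyer price Pb = 28.7; sellers receive Ps = 28.7 − 6 = 22.7.
New quantity: Q = 91 − 2(28.7) = 33.6.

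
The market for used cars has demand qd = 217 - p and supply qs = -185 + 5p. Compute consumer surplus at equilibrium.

Equilibrium: 217 - p = -185 + 5p gives p* = 67, q* = 150.
Demand choke price (qd = 0): p = 217.
CS = ½(217 − 67)(150) = 11250.

Consumer surplus = 11250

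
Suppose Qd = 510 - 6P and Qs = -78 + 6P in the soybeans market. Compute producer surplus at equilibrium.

Equilibrium: 510 - 6P = -78 + 6P gives P* = 49, Q* = 216.
Supply starts at P = 13 (where Qs = 0).
PS = ½(49 − 13)(216) = 3888.

Producer surplus = 3888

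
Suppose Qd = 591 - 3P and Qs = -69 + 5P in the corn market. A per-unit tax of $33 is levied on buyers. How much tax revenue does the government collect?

Tax revenue = 9293.625

Pre-tax equilibrium: P* = 82.5, Q* = 343.5.
Tax on buyers shifts demand to Qd = 591 − 3(P + 33) = 492 - 3P.
492 - 3P = -69 + 5P gives seller price Ps = 70.125; buyers pay Pb = 70.125 + 33 = 103.125.
New quantity: Q = 591 − 3(103.125) = 281.625.
Revenue = 33 × 281.625 = 9293.625.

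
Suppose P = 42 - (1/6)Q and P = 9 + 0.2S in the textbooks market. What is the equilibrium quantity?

Set the two price expressions equal: 42 - (1/6)Q = 9 + 0.2Q.
33 = (11/30)Q, so Q* = 90.
P* = 42 − (1/6)(90) = 27.

Q* = 90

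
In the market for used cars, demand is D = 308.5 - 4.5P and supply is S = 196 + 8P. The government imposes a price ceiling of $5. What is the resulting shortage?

Shortage = 50

Equilibrium price would be P* = 9, so the ceiling at 5 binds.
At P = 5: D = 308.5 − 4.5(5) = 286, S = 196 + 8(5) = 236.
Shortage = 286 − 236 = 50.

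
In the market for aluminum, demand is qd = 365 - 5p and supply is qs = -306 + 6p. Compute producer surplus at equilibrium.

Equilibrium: 365 - 5p = -306 + 6p gives p* = 61, q* = 60.
Supply starts at p = 51 (where qs = 0).
PS = ½(61 − 51)(60) = 300.

Producer surplus = 300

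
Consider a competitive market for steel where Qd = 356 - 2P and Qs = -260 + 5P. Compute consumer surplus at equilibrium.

Consumer surplus = 8100

Equilibrium: 356 - 2P = -260 + 5P gives P* = 88, Q* = 180.
Demand choke price (Qd = 0): P = 178.
CS = ½(178 − 88)(180) = 8100.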